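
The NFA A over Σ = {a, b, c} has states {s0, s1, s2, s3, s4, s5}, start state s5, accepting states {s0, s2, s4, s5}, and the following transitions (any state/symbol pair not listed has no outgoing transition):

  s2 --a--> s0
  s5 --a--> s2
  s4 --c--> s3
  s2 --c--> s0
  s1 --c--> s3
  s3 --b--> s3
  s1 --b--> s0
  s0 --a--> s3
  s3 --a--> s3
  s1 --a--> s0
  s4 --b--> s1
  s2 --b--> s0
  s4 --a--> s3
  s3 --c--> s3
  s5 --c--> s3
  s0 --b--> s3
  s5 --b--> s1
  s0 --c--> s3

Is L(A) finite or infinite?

finite

The useful states (reachable from s5 and able to reach an accepting state) are {s0, s1, s2, s5}.
Restricted to these states the transition graph has no cycle, so every accepting path has bounded length and L is finite.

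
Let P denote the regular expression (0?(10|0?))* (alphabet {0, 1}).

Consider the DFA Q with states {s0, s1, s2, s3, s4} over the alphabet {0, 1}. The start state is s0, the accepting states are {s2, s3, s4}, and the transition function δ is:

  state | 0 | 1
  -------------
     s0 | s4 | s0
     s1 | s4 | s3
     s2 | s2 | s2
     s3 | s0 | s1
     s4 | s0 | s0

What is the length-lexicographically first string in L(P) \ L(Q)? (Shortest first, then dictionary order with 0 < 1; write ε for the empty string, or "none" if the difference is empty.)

The empty string ε is accepted by P but not by Q.
Since ε is the unique shortest string, it is the required witness.

ε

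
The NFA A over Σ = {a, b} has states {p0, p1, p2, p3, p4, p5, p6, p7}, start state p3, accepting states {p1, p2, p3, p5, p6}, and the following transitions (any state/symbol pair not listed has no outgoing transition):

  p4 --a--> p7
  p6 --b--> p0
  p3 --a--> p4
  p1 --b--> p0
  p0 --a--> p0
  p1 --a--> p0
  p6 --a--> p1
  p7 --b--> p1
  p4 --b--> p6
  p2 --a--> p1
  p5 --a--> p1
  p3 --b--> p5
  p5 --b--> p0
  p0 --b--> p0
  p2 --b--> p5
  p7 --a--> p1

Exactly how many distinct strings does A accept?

The useful subgraph on states {p1, p3, p4, p5, p6, p7} is acyclic, so L(A) is finite; the longest accepting path visits 4 useful states, giving maximum string length 3.
Counting accepting paths from p3 by length: 1 of length 0, 1 of length 1, 2 of length 2, 3 of length 3. Total 7.

7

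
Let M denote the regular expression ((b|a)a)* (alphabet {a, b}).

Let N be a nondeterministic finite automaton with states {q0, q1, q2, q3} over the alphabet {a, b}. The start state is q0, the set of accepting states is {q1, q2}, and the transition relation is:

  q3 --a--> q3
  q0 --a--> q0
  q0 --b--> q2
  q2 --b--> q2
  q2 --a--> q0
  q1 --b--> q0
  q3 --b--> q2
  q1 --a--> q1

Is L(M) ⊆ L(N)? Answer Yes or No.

The empty string ε is in L(M) but not in L(N).
So L(M) ⊄ L(N).

No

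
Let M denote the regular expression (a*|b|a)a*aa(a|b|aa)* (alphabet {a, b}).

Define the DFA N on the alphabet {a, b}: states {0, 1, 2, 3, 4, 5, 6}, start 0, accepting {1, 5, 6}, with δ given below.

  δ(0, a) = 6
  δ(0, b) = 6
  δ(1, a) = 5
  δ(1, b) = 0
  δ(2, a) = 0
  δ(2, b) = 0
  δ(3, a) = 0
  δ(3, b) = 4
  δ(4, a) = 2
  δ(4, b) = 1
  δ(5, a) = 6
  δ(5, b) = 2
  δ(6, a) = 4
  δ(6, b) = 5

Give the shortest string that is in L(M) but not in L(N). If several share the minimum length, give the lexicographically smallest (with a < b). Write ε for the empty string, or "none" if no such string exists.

The string aa is accepted by M but not by N.
No shorter string lies in the difference, and aa is the lexicographically first length-2 string in L(M) \ L(N).

aa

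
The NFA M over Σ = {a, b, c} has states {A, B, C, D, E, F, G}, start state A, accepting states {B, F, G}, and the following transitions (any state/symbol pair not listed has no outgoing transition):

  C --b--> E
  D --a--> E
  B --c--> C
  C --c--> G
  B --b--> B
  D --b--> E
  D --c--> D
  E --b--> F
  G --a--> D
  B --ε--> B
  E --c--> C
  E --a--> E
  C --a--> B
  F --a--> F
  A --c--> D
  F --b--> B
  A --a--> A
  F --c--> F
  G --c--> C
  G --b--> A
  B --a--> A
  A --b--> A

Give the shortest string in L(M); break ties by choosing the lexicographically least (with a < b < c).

A breadth-first search from A reaches an accepting state first via the path A → D → E → F on input cab.
No string of length < 3 is accepted (BFS exhausts all shorter strings without reaching an accepting state), and cab is the lexicographically least accepting string of length 3.

cab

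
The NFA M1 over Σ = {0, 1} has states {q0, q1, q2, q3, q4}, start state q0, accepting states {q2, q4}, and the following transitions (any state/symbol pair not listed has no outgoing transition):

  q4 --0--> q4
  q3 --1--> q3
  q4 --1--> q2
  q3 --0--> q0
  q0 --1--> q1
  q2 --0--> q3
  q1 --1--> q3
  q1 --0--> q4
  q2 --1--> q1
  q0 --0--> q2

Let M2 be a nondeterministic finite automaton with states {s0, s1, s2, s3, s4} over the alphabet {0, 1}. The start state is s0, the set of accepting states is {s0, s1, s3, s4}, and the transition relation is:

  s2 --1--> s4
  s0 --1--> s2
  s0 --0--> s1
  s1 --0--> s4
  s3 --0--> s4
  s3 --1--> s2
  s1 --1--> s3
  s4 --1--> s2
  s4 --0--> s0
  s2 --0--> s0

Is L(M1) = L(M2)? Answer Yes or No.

The string 101 is accepted by M1 but rejected by M2.
So L(M1) ≠ L(M2).

No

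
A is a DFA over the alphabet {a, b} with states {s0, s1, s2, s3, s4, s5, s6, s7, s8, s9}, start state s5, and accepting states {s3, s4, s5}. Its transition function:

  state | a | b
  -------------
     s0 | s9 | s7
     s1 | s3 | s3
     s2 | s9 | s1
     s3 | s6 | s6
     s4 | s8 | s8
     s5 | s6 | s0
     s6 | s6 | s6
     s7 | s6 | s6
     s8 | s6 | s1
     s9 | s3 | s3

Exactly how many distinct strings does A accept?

3

The useful subgraph on states {s0, s3, s5, s9} is acyclic, so L(A) is finite; the longest accepting path visits 4 useful states, giving maximum string length 3.
Counting accepting paths from s5 by length: 1 of length 0, 2 of length 3. Total 3.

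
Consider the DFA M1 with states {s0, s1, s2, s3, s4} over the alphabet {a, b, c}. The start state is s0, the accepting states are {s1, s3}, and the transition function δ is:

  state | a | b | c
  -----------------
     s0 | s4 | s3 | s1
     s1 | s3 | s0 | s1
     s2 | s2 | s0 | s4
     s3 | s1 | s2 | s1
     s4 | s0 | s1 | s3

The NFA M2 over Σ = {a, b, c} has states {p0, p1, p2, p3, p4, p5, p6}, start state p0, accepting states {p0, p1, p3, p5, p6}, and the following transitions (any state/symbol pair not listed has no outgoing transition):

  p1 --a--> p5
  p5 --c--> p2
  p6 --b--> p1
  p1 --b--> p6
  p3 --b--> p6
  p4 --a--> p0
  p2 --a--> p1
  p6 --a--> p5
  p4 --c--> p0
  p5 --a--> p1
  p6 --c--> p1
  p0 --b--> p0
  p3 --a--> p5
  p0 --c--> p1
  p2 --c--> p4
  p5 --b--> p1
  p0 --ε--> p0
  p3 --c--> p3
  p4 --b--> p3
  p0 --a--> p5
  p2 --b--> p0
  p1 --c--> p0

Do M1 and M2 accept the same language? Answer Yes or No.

The string ac is accepted by M1 but rejected by M2.
So L(M1) ≠ L(M2).

No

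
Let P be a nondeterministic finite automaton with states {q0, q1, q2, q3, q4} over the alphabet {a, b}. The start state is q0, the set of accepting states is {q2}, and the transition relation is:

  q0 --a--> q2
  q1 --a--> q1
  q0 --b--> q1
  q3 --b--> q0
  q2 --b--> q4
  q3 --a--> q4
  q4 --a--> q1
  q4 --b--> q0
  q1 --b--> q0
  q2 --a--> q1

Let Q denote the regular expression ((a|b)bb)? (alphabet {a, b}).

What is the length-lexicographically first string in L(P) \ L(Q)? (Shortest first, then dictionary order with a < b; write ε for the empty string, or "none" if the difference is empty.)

The string a is accepted by P but not by Q.
No shorter string lies in the difference, and a is the lexicographically first length-1 string in L(P) \ L(Q).

a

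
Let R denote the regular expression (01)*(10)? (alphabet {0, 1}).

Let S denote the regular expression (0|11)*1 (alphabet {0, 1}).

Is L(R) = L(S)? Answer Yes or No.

The empty string ε is accepted by R but rejected by S.
So L(R) ≠ L(S).

No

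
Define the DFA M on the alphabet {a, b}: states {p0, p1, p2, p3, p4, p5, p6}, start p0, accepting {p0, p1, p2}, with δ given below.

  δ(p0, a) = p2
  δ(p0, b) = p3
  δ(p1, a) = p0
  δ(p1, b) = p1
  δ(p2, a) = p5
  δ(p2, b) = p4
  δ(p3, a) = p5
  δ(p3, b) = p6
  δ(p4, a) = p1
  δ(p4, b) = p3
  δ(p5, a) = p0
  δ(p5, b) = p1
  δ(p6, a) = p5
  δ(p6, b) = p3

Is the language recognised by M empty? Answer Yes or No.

No

The empty string ε is accepted: the run p0 ends in the accepting state p0.
Since at least one string is accepted, L(M) is not empty.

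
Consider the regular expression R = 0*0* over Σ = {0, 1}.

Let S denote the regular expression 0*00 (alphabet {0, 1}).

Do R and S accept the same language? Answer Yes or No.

The empty string ε is accepted by R but rejected by S.
So L(R) ≠ L(S).

No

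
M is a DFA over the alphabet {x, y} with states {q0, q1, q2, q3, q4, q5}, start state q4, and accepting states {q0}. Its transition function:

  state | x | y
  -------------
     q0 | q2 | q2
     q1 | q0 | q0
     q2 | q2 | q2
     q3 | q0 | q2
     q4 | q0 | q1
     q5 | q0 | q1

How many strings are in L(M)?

The useful subgraph on states {q0, q1, q4} is acyclic, so L(M) is finite; the longest accepting path visits 3 useful states, giving maximum string length 2.
Counting accepting paths from q4 by length: 1 of length 1, 2 of length 2. Total 3.

3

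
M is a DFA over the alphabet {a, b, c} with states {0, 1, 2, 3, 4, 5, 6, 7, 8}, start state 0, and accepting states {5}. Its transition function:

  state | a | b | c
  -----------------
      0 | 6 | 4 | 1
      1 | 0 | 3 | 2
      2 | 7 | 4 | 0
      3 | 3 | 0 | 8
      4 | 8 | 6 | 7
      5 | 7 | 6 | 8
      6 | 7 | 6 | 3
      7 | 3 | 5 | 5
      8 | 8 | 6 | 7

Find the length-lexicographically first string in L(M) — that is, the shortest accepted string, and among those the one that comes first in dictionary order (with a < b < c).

aab

A breadth-first search from 0 reaches an accepting state first via the path 0 → 6 → 7 → 5 on input aab.
No string of length < 3 is accepted (BFS exhausts all shorter strings without reaching an accepting state), and aab is the lexicographically least accepting string of length 3.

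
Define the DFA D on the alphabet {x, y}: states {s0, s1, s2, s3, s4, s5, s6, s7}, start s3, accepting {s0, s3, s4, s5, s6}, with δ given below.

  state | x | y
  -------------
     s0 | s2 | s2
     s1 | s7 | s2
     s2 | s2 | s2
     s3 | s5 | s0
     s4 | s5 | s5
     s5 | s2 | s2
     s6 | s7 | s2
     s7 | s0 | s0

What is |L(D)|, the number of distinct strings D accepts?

The useful subgraph on states {s0, s3, s5} is acyclic, so L(D) is finite; the longest accepting path visits 2 useful states, giving maximum string length 1.
Counting accepting paths from s3 by length: 1 of length 0, 2 of length 1. Total 3.

3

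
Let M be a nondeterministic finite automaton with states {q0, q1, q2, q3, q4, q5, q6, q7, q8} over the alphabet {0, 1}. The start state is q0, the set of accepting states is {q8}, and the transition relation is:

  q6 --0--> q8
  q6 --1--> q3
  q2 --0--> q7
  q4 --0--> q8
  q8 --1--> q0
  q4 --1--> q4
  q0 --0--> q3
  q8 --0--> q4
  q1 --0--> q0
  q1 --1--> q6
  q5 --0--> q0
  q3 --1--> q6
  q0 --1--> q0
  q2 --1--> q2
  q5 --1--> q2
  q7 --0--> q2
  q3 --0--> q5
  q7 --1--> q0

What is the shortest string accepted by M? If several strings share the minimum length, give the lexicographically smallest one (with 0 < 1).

010

A breadth-first search from q0 reaches an accepting state first via the path q0 → q3 → q6 → q8 on input 010.
No string of length < 3 is accepted (BFS exhausts all shorter strings without reaching an accepting state), and 010 is the lexicographically least accepting string of length 3.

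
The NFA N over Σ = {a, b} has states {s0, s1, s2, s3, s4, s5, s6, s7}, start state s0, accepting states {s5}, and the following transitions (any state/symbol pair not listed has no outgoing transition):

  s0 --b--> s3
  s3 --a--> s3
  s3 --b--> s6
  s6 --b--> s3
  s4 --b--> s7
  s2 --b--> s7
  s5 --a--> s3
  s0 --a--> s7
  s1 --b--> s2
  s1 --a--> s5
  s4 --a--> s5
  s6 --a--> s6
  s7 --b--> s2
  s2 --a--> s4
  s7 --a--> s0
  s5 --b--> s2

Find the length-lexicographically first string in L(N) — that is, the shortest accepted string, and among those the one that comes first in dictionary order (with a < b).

abaa

A breadth-first search from s0 reaches an accepting state first via the path s0 → s7 → s2 → s4 → s5 on input abaa.
No string of length < 4 is accepted (BFS exhausts all shorter strings without reaching an accepting state), and abaa is the lexicographically least accepting string of length 4.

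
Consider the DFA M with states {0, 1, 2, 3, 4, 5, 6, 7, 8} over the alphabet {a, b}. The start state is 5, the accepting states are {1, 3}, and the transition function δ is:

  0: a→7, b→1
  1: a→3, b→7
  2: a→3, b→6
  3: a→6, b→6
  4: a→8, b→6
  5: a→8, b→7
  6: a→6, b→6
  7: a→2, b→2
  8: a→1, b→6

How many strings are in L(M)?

6

The useful subgraph on states {1, 2, 3, 5, 7, 8} is acyclic, so L(M) is finite; the longest accepting path visits 6 useful states, giving maximum string length 5.
Counting accepting paths from 5 by length: 1 of length 2, 3 of length 3, 2 of length 5. Total 6.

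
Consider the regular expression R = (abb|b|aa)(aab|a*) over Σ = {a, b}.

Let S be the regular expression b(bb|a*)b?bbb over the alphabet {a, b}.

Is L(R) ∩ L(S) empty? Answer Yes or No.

Yes

Converting the expression R to a DFA (subset construction, then merging equivalent states) gives the minimal DFA with states {r0, r1, r2, r3, r4, r5, r6, r7, r8}, start state r0, accepting states {r2, r4, r6, r7, r8} and transitions r0: a→r1, b→r2; r1: a→r2, b→r3; r2: a→r4, b→r5; r3: a→r5, b→r2; r4: a→r6, b→r5; r5: a→r5, b→r5; r6: a→r7, b→r8; r7: a→r7, b→r5; r8: a→r5, b→r5.
Converting the expression S to a DFA (subset construction, then merging equivalent states) gives the minimal DFA with states {s0, s1, s2, s3, s4, s5, s6, s7, s8, s9, s10, s11}, start state s0, accepting states {s8, s9, s10, s11} and transitions s0: a→s1, b→s2; s1: a→s1, b→s1; s2: a→s3, b→s4; s3: a→s3, b→s5; s4: a→s1, b→s6; s5: a→s1, b→s7; s6: a→s1, b→s8; s7: a→s1, b→s9; s8: a→s1, b→s10; s9: a→s1, b→s11; s10: a→s1, b→s9; s11: a→s1, b→s1.
Exploring the product automaton R × S from the start pair (r0, s0), following both machines on each input symbol, reaches 22 state pairs: (r0, s0), (r1, s1), (r2, s2), (r2, s1), (r3, s1), (r4, s3), (r5, s4), (r4, s1), (r5, s1), (r6, s3), (r5, s5), (r5, s6), (r6, s1), (r7, s3), (r8, s5), (r5, s7), (r5, s8), (r7, s1), (r8, s1), (r5, s9), (r5, s10), (r5, s11).
R accepts in {r2, r4, r6, r7, r8} and S accepts in {s8, s9, s10, s11}; no reachable pair has both components accepting, so no string drives both machines to acceptance simultaneously and L(R) ∩ L(S) = ∅.
So no string is accepted by both, and the intersection is empty.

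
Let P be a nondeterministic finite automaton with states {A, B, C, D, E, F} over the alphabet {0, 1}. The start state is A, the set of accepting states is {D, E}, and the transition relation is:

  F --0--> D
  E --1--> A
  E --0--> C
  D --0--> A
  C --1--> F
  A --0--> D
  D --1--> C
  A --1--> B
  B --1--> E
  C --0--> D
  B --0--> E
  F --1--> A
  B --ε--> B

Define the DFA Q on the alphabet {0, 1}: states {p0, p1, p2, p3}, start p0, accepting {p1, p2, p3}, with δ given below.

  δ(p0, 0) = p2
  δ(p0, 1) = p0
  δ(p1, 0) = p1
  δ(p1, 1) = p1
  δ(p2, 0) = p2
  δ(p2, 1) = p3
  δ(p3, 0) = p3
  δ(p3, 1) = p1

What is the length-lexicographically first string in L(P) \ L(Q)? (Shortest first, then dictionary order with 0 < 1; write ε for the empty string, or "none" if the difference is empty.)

11

The string 11 is accepted by P but not by Q.
No shorter string lies in the difference, and 11 is the lexicographically first length-2 string in L(P) \ L(Q).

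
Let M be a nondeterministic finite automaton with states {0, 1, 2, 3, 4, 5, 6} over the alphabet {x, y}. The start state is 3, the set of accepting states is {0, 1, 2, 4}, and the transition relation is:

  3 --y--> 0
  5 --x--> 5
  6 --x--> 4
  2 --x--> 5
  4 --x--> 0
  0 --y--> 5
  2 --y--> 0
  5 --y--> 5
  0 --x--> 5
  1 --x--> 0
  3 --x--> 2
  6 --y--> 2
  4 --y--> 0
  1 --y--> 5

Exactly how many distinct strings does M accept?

3

The useful subgraph on states {0, 2, 3} is acyclic, so L(M) is finite; the longest accepting path visits 3 useful states, giving maximum string length 2.
Counting accepting paths from 3 by length: 2 of length 1, 1 of length 2. Total 3.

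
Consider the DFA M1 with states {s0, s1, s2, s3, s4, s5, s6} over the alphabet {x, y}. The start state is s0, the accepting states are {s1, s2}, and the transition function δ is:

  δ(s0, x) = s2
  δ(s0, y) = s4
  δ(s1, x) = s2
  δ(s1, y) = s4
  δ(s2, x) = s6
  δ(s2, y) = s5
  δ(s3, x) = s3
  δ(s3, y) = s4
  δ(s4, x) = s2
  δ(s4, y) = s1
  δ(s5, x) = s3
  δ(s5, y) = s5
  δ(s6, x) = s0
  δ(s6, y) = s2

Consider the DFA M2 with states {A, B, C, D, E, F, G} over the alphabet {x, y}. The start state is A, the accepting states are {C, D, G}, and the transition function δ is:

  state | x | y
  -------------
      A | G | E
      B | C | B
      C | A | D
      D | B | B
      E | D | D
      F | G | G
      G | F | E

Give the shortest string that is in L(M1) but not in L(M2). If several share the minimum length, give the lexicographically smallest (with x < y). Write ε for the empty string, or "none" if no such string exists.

yyx

The string yyx is accepted by M1 but not by M2.
No shorter string lies in the difference, and yyx is the lexicographically first length-3 string in L(M1) \ L(M2).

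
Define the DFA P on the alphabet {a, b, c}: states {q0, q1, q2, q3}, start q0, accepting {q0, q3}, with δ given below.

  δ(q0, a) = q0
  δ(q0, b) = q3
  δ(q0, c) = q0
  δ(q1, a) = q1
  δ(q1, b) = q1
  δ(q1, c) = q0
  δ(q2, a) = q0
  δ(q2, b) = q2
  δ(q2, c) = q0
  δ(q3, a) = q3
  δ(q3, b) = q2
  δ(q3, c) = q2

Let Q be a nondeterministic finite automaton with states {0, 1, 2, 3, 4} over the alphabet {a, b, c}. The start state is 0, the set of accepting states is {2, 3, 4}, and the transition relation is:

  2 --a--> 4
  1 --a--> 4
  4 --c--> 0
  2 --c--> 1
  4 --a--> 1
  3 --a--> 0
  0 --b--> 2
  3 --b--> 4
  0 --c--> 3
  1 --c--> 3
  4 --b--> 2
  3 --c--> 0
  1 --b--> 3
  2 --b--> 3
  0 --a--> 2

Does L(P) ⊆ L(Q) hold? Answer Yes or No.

The empty string ε is in L(P) but not in L(Q).
So L(P) ⊄ L(Q).

No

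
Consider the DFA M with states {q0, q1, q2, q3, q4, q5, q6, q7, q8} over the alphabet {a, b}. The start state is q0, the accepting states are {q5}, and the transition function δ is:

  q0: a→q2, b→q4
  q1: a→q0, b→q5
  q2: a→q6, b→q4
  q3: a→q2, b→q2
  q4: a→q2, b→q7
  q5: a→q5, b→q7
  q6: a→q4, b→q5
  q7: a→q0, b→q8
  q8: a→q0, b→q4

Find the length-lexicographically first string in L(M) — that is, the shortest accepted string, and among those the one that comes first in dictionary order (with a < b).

aab

A breadth-first search from q0 reaches an accepting state first via the path q0 → q2 → q6 → q5 on input aab.
No string of length < 3 is accepted (BFS exhausts all shorter strings without reaching an accepting state), and aab is the lexicographically least accepting string of length 3.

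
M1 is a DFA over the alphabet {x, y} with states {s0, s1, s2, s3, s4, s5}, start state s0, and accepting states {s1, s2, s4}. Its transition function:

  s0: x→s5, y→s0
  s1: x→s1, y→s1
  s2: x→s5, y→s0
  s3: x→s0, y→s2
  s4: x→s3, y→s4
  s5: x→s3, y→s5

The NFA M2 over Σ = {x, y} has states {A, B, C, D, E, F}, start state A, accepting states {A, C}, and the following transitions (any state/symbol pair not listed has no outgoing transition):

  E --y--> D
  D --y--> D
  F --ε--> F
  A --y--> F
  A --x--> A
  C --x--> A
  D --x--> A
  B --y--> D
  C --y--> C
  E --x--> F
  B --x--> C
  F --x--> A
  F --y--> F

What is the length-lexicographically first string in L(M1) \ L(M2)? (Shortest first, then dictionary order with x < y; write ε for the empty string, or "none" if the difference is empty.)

xxy

The string xxy is accepted by M1 but not by M2.
No shorter string lies in the difference, and xxy is the lexicographically first length-3 string in L(M1) \ L(M2).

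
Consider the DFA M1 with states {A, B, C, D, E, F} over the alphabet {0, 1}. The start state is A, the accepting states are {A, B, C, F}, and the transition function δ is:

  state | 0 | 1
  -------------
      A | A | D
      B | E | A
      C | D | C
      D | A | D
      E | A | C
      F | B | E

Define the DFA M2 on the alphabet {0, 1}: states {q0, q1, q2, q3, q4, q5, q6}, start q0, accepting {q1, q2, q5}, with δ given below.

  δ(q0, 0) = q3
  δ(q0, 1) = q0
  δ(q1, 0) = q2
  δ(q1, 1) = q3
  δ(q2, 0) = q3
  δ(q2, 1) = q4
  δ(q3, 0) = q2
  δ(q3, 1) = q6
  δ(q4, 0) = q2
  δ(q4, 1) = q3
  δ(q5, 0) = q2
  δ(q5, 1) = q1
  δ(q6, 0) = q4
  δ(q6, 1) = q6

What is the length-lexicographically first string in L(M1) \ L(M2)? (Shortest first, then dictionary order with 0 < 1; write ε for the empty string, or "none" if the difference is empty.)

ε

The empty string ε is accepted by M1 but not by M2.
Since ε is the unique shortest string, it is the required witness.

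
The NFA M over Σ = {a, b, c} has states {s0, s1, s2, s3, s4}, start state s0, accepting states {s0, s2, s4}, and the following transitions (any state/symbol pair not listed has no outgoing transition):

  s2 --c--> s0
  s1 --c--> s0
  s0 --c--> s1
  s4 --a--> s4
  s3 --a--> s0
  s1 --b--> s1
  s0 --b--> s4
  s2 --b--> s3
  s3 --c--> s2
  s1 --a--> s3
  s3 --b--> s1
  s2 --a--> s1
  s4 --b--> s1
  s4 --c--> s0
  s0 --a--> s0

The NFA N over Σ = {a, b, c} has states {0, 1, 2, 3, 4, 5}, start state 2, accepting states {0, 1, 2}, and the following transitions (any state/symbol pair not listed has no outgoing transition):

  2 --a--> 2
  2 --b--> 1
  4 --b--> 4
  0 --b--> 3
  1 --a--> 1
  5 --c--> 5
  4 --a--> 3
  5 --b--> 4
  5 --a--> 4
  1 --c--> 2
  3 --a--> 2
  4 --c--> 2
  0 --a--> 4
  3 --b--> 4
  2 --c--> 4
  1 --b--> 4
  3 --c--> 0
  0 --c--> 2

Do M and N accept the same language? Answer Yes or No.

Exploring the product automaton M × N from the start pair (s0, 2), following both machines on each input symbol, reaches 5 state pairs: (s0, 2), (s4, 1), (s1, 4), (s3, 3), (s2, 0).
M accepts in {s0, s2, s4} and N accepts in {0, 1, 2}. In every reachable pair the two components are either both accepting — (s0, 2), (s4, 1), (s2, 0) — or both non-accepting, so no string is accepted by exactly one of the machines: L(M) \ L(N) and L(N) \ L(M) are both empty.
Hence every string is accepted by M iff it is accepted by N, and the two languages coincide.

Yes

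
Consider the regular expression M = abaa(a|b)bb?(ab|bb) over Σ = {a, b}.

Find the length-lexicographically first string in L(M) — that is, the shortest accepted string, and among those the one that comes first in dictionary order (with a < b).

abaaabab

By inspection of the expression, no string of length less than 8 matches, and abaaabab is the lexicographically first match of length 8.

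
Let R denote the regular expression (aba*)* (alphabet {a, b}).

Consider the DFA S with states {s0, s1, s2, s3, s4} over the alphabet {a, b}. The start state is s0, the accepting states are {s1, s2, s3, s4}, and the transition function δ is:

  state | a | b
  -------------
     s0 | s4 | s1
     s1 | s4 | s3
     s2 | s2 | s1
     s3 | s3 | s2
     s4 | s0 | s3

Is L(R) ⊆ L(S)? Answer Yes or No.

The empty string ε is in L(R) but not in L(S).
So L(R) ⊄ L(S).

No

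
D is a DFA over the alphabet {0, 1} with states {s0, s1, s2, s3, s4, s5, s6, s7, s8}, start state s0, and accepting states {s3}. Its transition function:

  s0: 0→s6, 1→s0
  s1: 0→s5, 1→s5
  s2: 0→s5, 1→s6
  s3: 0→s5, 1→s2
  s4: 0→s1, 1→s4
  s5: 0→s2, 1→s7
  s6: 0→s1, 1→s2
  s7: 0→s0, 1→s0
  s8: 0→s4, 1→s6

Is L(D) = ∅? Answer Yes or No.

The states reachable from the start state are {s0, s1, s2, s5, s6, s7}.
None of the accepting states {s3} is reachable, so no string is accepted and L(D) = ∅.

Yes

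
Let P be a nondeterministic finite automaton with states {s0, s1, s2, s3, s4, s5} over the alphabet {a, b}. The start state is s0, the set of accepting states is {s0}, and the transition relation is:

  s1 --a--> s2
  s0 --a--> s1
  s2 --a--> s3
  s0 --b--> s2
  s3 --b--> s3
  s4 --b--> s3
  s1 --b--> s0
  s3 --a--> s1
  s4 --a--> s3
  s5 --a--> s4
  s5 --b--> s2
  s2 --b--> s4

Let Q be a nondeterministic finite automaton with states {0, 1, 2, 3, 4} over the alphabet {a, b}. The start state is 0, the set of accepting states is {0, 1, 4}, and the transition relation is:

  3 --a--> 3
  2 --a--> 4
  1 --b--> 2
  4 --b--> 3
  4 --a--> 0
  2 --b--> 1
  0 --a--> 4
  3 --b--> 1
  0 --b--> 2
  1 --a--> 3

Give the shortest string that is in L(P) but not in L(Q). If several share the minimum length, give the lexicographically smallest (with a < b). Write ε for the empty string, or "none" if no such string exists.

The string ab is accepted by P but not by Q.
No shorter string lies in the difference, and ab is the lexicographically first length-2 string in L(P) \ L(Q).

ab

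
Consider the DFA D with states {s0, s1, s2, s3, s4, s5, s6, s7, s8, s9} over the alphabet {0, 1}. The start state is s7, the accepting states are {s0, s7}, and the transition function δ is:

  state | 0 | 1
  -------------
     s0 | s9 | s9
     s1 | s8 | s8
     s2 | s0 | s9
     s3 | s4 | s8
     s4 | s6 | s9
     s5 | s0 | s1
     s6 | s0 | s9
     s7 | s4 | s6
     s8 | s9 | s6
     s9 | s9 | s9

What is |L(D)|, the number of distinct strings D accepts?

3

The useful subgraph on states {s0, s4, s6, s7} is acyclic, so L(D) is finite; the longest accepting path visits 4 useful states, giving maximum string length 3.
Counting accepting paths from s7 by length: 1 of length 0, 1 of length 2, 1 of length 3. Total 3.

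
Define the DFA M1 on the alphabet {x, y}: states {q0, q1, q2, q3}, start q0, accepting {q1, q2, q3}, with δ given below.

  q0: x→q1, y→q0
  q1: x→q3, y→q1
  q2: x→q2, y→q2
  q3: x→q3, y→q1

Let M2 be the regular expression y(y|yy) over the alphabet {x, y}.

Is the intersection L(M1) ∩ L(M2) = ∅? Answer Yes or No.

Converting the expression M2 to a DFA (subset construction, then merging equivalent states) gives the minimal DFA with states {r0, r1, r2, r3, r4}, start state r0, accepting states {r3, r4} and transitions r0: x→r1, y→r2; r1: x→r1, y→r1; r2: x→r1, y→r3; r3: x→r1, y→r4; r4: x→r1, y→r1.
Exploring the product automaton M1 × M2 from the start pair (q0, r0), following both machines on each input symbol, reaches 7 state pairs: (q0, r0), (q1, r1), (q0, r2), (q3, r1), (q0, r3), (q0, r4), (q0, r1).
M1 accepts in {q1, q2, q3} and M2 accepts in {r3, r4}; no reachable pair has both components accepting, so no string drives both machines to acceptance simultaneously and L(M1) ∩ L(M2) = ∅.
So no string is accepted by both, and the intersection is empty.

Yes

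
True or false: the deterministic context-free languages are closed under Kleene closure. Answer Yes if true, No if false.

L = {c aⁿbⁿ : n≥0} ∪ {cc aⁿb²ⁿ : n≥0} is a DCFL (the number of leading c's fixes which ratio the DPDA checks), but L* is not. Every word of L starts with c, so in a factorisation of the string cc aⁱbʲ (i≥1) into words of L each factor begins at one of the two c's: either the whole string is a single word of L (forcing j = 2i), or it splits as c · (c aⁱbʲ) with c ∈ L (take n = 0) and c aⁱbʲ ∈ L (forcing j = i). Thus L* ∩ cca⁺b* = {cc aⁿbⁿ : n≥1} ∪ {cc aⁿb²ⁿ : n≥1}. A DPDA for L* would give one for this intersection with a regular set, and, started from its configuration after reading cc, one for {aⁿbⁿ : n≥1} ∪ {aⁿb²ⁿ : n≥1}, which no deterministic PDA accepts (a DPDA for it would have a single run on aⁿb²ⁿ, accepting after the prefix aⁿbⁿ and accepting again after n more b's; an ordinary PDA that simulates it on a's and b's and, at any moment when it is accepting, may switch to reading only a fresh letter d while feeding each d to the simulation as a b, would accept aⁱbʲdᵏ (k≥1) exactly when both aⁱbʲ and aⁱbʲ⁺ᵏ are in the language, i.e. its language intersected with the regular set a*b*d⁺ would be exactly {aⁿbⁿdⁿ : n≥1} — impossible, since context-free languages are closed under intersection with regular sets and {aⁿbⁿdⁿ} is not context-free). So L* is not a DCFL.

No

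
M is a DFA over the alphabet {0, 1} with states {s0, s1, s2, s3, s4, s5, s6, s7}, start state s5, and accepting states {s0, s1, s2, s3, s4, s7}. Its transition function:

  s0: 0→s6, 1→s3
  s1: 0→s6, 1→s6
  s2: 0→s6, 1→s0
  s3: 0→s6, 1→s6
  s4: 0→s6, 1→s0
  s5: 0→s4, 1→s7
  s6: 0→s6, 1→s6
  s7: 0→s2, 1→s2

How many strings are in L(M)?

10

The useful subgraph on states {s0, s2, s3, s4, s5, s7} is acyclic, so L(M) is finite; the longest accepting path visits 5 useful states, giving maximum string length 4.
Counting accepting paths from s5 by length: 2 of length 1, 3 of length 2, 3 of length 3, 2 of length 4. Total 10.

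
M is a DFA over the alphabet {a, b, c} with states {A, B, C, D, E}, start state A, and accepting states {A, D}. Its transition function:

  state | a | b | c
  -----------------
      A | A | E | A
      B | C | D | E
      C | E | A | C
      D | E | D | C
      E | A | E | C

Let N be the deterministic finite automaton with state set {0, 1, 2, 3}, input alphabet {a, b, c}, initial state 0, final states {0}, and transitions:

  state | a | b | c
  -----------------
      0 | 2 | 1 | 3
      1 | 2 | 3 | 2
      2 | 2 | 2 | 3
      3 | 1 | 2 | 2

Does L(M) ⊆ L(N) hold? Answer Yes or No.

The string a is in L(M) but not in L(N).
So L(M) ⊄ L(N).

No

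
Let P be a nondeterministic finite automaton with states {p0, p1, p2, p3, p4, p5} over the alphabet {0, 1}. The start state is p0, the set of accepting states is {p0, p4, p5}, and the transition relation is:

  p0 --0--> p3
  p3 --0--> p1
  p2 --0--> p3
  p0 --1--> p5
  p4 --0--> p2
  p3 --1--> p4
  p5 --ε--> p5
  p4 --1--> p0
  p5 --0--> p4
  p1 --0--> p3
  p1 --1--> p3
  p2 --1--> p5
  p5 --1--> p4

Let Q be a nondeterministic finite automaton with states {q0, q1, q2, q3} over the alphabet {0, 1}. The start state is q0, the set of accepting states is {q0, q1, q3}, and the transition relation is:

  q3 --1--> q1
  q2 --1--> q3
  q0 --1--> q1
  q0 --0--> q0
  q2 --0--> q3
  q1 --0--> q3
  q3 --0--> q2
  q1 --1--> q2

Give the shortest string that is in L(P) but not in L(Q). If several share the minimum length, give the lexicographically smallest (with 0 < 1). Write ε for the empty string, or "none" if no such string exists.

11

The string 11 is accepted by P but not by Q.
No shorter string lies in the difference, and 11 is the lexicographically first length-2 string in L(P) \ L(Q).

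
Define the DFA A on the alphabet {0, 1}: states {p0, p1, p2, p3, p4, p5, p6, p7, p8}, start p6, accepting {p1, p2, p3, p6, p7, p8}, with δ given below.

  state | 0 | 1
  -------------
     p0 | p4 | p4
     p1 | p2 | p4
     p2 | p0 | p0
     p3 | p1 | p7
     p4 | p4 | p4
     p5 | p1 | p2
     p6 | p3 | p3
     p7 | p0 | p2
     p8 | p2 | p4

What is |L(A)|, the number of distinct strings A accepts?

11

The useful subgraph on states {p1, p2, p3, p6, p7} is acyclic, so L(A) is finite; the longest accepting path visits 4 useful states, giving maximum string length 3.
Counting accepting paths from p6 by length: 1 of length 0, 2 of length 1, 4 of length 2, 4 of length 3. Total 11.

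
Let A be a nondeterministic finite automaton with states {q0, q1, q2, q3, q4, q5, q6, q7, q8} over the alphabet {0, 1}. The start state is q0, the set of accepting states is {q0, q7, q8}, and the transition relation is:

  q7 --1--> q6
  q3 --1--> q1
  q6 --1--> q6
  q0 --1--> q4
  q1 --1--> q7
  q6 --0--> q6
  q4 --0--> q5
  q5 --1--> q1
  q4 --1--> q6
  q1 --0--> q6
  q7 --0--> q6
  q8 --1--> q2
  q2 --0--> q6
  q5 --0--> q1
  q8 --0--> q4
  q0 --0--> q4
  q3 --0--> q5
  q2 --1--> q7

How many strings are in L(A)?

The useful subgraph on states {q0, q1, q4, q5, q7} is acyclic, so L(A) is finite; the longest accepting path visits 5 useful states, giving maximum string length 4.
Counting accepting paths from q0 by length: 1 of length 0, 4 of length 4. Total 5.

5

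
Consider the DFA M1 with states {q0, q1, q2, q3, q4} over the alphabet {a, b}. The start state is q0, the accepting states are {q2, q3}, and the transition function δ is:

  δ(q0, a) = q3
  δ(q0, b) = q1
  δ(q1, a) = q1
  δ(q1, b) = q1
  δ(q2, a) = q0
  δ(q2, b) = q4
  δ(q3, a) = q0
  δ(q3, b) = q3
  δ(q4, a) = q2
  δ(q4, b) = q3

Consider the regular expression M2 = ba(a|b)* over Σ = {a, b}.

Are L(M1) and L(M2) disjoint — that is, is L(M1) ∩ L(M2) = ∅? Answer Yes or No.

Yes

Converting the expression M2 to a DFA (subset construction, then merging equivalent states) gives the minimal DFA with states {r0, r1, r2, r3}, start state r0, accepting states {r3} and transitions r0: a→r1, b→r2; r1: a→r1, b→r1; r2: a→r3, b→r1; r3: a→r3, b→r3.
Exploring the product automaton M1 × M2 from the start pair (q0, r0), following both machines on each input symbol, reaches 6 state pairs: (q0, r0), (q3, r1), (q1, r2), (q0, r1), (q1, r3), (q1, r1).
M1 accepts in {q2, q3} and M2 accepts in {r3}; no reachable pair has both components accepting, so no string drives both machines to acceptance simultaneously and L(M1) ∩ L(M2) = ∅.
So no string is accepted by both, and the intersection is empty.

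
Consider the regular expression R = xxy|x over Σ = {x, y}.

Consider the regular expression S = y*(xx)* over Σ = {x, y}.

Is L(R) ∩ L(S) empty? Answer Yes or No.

Yes

Converting the expression R to a DFA (subset construction, then merging equivalent states) gives the minimal DFA with states {r0, r1, r2, r3, r4}, start state r0, accepting states {r1, r4} and transitions r0: x→r1, y→r2; r1: x→r3, y→r2; r2: x→r2, y→r2; r3: x→r2, y→r4; r4: x→r2, y→r2.
Converting the expression S to a DFA (subset construction, then merging equivalent states) gives the minimal DFA with states {s0, s1, s2, s3}, start state s0, accepting states {s0, s2} and transitions s0: x→s1, y→s0; s1: x→s2, y→s3; s2: x→s1, y→s3; s3: x→s3, y→s3.
Exploring the product automaton R × S from the start pair (r0, s0), following both machines on each input symbol, reaches 8 state pairs: (r0, s0), (r1, s1), (r2, s0), (r3, s2), (r2, s3), (r2, s1), (r4, s3), (r2, s2).
R accepts in {r1, r4} and S accepts in {s0, s2}; no reachable pair has both components accepting, so no string drives both machines to acceptance simultaneously and L(R) ∩ L(S) = ∅.
So no string is accepted by both, and the intersection is empty.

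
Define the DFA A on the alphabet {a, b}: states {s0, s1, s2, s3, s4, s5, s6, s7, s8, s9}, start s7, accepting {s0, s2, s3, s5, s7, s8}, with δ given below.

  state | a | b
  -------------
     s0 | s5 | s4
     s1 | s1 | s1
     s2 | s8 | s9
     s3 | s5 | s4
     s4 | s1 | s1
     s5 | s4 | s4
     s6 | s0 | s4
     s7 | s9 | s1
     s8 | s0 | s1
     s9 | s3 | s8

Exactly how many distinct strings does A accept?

The useful subgraph on states {s0, s3, s5, s7, s8, s9} is acyclic, so L(A) is finite; the longest accepting path visits 5 useful states, giving maximum string length 4.
Counting accepting paths from s7 by length: 1 of length 0, 2 of length 2, 2 of length 3, 1 of length 4. Total 6.

6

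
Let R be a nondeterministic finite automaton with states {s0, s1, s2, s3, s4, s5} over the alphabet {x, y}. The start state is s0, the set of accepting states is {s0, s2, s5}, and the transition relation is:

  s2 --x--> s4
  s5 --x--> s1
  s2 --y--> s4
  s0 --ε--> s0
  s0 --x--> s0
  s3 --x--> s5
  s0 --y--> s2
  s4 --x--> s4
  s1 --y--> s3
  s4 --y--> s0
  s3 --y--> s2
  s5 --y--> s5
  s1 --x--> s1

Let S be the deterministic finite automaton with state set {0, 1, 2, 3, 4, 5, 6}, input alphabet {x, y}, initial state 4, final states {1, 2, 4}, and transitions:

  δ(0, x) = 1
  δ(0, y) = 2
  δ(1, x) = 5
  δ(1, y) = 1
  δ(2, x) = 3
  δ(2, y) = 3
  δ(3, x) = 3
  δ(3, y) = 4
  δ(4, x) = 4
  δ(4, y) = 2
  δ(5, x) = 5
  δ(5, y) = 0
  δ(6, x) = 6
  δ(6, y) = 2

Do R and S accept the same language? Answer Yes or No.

Yes

Exploring the product automaton R × S from the start pair (s0, 4), following both machines on each input symbol, reaches 3 state pairs: (s0, 4), (s2, 2), (s4, 3).
R accepts in {s0, s2, s5} and S accepts in {1, 2, 4}. In every reachable pair the two components are either both accepting — (s0, 4), (s2, 2) — or both non-accepting, so no string is accepted by exactly one of the machines: L(R) \ L(S) and L(S) \ L(R) are both empty.
Hence every string is accepted by R iff it is accepted by S, and the two languages coincide.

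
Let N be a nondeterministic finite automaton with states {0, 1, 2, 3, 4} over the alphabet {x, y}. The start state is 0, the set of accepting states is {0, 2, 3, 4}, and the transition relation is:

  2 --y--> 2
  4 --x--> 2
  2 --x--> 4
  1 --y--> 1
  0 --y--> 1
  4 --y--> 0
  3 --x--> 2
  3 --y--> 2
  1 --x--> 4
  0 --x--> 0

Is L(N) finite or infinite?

infinite

State 0 is reachable from the start and can reach an accepting state, and it lies on the cycle 0 → 0.
Traversing that cycle any number of times yields accepted strings of unbounded length, so the language is infinite.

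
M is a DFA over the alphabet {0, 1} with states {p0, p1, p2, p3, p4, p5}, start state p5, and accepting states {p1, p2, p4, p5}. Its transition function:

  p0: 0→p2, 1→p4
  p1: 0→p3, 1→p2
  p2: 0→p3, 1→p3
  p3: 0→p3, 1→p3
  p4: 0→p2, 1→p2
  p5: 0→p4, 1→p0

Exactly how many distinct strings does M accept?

8

The useful subgraph on states {p0, p2, p4, p5} is acyclic, so L(M) is finite; the longest accepting path visits 4 useful states, giving maximum string length 3.
Counting accepting paths from p5 by length: 1 of length 0, 1 of length 1, 4 of length 2, 2 of length 3. Total 8.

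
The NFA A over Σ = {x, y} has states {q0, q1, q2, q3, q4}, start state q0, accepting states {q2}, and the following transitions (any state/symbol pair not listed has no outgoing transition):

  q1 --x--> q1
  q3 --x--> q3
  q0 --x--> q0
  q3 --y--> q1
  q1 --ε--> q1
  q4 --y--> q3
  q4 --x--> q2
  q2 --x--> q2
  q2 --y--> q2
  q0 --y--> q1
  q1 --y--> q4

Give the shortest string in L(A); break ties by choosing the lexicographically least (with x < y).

A breadth-first search from q0 reaches an accepting state first via the path q0 → q1 → q4 → q2 on input yyx.
No string of length < 3 is accepted (BFS exhausts all shorter strings without reaching an accepting state), and yyx is the lexicographically least accepting string of length 3.

yyx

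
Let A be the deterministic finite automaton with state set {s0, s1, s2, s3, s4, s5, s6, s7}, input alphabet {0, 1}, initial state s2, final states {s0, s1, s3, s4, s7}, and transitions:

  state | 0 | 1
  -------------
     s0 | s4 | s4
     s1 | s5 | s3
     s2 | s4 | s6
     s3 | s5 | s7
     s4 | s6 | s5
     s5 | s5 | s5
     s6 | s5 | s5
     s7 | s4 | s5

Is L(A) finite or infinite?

The useful states (reachable from s2 and able to reach an accepting state) are {s2, s4}.
Restricted to these states the transition graph has no cycle, so every accepting path has bounded length and L is finite.

finite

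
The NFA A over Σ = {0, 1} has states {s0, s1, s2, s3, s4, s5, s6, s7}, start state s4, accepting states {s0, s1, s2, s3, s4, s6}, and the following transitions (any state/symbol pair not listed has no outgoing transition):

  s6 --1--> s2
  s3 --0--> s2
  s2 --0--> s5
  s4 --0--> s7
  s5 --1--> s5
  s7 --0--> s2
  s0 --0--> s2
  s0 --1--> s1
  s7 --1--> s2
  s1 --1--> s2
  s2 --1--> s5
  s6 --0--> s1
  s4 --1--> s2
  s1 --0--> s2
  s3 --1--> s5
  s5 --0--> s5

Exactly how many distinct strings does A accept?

The useful subgraph on states {s2, s4, s7} is acyclic, so L(A) is finite; the longest accepting path visits 3 useful states, giving maximum string length 2.
Counting accepting paths from s4 by length: 1 of length 0, 1 of length 1, 2 of length 2. Total 4.

4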